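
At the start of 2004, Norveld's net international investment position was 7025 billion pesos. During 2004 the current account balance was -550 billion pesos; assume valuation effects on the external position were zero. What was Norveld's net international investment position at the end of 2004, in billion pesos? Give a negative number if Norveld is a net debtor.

6475

With no valuation effects, change in NIIP = current account = -550
End-of-year NIIP = 7025 + (-550) = 6475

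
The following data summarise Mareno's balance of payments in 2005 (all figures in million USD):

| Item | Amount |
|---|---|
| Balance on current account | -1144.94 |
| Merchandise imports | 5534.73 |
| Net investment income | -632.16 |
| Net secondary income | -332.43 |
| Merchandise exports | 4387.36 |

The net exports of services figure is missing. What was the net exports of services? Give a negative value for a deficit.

967.02

Current account = goods balance + services balance + net primary income + net secondary income
Sum of the known components = -2111.96
Net exports of services = CA - (known components) = -1144.94 - (-2111.96) = 967.02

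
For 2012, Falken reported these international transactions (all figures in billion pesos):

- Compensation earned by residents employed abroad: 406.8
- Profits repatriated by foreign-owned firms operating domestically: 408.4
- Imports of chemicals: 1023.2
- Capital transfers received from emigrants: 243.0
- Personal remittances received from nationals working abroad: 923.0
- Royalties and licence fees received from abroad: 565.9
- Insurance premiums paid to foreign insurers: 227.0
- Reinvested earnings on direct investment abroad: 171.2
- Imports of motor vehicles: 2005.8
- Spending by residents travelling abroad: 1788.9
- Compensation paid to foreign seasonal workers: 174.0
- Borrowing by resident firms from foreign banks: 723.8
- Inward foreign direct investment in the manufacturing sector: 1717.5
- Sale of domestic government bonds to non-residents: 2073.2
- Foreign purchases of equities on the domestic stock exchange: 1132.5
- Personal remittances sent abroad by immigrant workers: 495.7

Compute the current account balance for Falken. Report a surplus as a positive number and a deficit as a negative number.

Goods: -2005.8 - 1023.2 = -3029.0
Services: -1788.9 + 565.9 - 227.0 = -1450.0
Primary income: -174.0 - 408.4 + 406.8 + 171.2 = -4.4
Secondary income: -495.7 + 923.0 = 427.3
Current account = (-3029.0) + (-1450.0) + (-4.4) + 427.3 = -4056.1
(Excluded from the current account — capital account: capital transfers received from emigrants 243.0; financial account: borrowing by resident firms from foreign banks 723.8, inward foreign direct investment in the manufacturing sector 1717.5, sale of domestic government bonds to non-residents 2073.2, foreign purchases of equities on the domestic stock exchange 1132.5.)

-4056.1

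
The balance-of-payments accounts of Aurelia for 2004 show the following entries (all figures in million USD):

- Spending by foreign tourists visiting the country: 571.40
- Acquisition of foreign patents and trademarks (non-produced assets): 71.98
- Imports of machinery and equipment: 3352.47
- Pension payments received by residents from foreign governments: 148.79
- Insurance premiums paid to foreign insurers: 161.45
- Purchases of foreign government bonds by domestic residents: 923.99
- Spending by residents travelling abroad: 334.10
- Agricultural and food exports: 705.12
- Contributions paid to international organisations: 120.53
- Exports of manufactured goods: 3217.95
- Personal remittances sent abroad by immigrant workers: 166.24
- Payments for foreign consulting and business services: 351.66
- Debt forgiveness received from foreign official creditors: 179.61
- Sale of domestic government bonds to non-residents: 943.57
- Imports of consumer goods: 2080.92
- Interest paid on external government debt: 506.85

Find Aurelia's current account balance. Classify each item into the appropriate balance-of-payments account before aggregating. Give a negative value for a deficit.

Goods: 3217.95 - 2080.92 - 3352.47 + 705.12 = -1510.32
Services: -334.10 - 161.45 + 571.40 - 351.66 = -275.81
Primary income: -506.85
Secondary income: 148.79 - 120.53 - 166.24 = -137.98
Current account = (-1510.32) + (-275.81) + (-506.85) + (-137.98) = -2430.96
(Excluded from the current account — capital account: acquisition of foreign patents and trademarks (non-produced assets) 71.98, debt forgiveness received from foreign official creditors 179.61; financial account: purchases of foreign government bonds by domestic residents 923.99, sale of domestic government bonds to non-residents 943.57.)

-2430.96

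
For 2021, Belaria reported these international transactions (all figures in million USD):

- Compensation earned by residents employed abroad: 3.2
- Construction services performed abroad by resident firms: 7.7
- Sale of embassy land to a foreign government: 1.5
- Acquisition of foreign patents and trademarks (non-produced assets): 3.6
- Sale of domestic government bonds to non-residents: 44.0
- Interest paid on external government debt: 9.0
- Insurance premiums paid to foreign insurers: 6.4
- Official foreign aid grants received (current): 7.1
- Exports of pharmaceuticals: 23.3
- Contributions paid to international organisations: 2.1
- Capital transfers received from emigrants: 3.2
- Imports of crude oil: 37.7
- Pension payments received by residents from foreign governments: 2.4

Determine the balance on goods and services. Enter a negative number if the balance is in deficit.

-13.1

Goods: -37.7 + 23.3 = -14.4
Services: 7.7 - 6.4 = 1.3
Trade balance = -14.4 + 1.3 = -13.1
(Excluded from the trade balance — primary income: compensation earned by residents employed abroad 3.2, interest paid on external government debt 9.0; capital account: sale of embassy land to a foreign government 1.5, acquisition of foreign patents and trademarks (non-produced assets) 3.6, capital transfers received from emigrants 3.2; financial account: sale of domestic government bonds to non-residents 44.0; secondary income: official foreign aid grants received (current) 7.1, contributions paid to international organisations 2.1, pension payments received by residents from foreign governments 2.4.)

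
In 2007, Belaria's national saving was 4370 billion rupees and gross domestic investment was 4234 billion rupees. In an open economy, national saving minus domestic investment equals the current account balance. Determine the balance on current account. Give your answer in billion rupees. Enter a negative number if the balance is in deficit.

CA = S - I = 4370 - 4234 = 136

136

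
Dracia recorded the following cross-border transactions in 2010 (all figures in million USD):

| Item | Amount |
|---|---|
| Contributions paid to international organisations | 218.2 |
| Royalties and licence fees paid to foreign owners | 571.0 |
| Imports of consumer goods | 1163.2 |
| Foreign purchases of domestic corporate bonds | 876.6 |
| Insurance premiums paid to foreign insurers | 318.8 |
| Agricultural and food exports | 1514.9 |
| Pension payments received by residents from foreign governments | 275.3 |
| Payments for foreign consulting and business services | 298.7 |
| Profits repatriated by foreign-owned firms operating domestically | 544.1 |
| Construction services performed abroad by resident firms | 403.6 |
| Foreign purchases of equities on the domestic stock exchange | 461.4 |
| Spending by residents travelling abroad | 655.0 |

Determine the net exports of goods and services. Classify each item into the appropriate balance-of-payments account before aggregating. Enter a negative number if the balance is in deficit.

Goods: -1163.2 + 1514.9 = 351.7
Services: -298.7 - 655.0 - 318.8 - 571.0 + 403.6 = -1439.9
Trade balance = 351.7 + (-1439.9) = -1088.2
(Excluded from the trade balance — secondary income: contributions paid to international organisations 218.2, pension payments received by residents from foreign governments 275.3; financial account: foreign purchases of domestic corporate bonds 876.6, foreign purchases of equities on the domestic stock exchange 461.4; primary income: profits repatriated by foreign-owned firms operating domestically 544.1.)

-1088.2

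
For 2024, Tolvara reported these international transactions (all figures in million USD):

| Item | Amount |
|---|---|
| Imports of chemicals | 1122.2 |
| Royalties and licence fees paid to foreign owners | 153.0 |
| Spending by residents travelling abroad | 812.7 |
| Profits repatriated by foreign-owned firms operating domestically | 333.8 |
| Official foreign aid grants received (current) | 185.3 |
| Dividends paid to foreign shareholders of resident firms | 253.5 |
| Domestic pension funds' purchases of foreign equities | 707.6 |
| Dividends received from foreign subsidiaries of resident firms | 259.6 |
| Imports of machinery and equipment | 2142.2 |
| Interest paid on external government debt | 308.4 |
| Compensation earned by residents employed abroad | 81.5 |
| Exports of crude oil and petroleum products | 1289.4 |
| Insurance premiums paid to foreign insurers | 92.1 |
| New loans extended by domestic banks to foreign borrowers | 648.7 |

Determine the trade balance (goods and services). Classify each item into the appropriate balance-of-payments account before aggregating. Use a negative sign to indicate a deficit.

-3032.8

Goods: -2142.2 - 1122.2 + 1289.4 = -1975.0
Services: -812.7 - 92.1 - 153.0 = -1057.8
Trade balance = -1975.0 + (-1057.8) = -3032.8
(Excluded from the trade balance — primary income: profits repatriated by foreign-owned firms operating domestically 333.8, dividends paid to foreign shareholders of resident firms 253.5, dividends received from foreign subsidiaries of resident firms 259.6, interest paid on external government debt 308.4, compensation earned by residents employed abroad 81.5; secondary income: official foreign aid grants received (current) 185.3; financial account: domestic pension funds' purchases of foreign equities 707.6, new loans extended by domestic banks to foreign borrowers 648.7.)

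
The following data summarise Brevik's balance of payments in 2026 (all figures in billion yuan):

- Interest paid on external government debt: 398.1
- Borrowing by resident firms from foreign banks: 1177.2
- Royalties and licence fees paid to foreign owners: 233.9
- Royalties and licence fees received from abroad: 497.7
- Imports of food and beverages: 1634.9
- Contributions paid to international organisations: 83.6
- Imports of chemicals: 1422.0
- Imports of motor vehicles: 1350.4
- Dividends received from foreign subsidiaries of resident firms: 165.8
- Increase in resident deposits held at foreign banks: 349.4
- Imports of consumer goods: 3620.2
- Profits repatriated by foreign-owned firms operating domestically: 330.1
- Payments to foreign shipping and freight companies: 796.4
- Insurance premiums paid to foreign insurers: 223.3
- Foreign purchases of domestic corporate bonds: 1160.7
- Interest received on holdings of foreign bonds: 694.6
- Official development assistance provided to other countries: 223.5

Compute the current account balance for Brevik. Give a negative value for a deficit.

Goods: -1422.0 - 1350.4 - 3620.2 - 1634.9 = -8027.5
Services: -796.4 - 223.3 - 233.9 + 497.7 = -755.9
Primary income: 165.8 - 330.1 - 398.1 + 694.6 = 132.2
Secondary income: -223.5 - 83.6 = -307.1
Current account = (-8027.5) + (-755.9) + 132.2 + (-307.1) = -8958.3
(Excluded from the current account — financial account: borrowing by resident firms from foreign banks 1177.2, increase in resident deposits held at foreign banks 349.4, foreign purchases of domestic corporate bonds 1160.7.)

-8958.3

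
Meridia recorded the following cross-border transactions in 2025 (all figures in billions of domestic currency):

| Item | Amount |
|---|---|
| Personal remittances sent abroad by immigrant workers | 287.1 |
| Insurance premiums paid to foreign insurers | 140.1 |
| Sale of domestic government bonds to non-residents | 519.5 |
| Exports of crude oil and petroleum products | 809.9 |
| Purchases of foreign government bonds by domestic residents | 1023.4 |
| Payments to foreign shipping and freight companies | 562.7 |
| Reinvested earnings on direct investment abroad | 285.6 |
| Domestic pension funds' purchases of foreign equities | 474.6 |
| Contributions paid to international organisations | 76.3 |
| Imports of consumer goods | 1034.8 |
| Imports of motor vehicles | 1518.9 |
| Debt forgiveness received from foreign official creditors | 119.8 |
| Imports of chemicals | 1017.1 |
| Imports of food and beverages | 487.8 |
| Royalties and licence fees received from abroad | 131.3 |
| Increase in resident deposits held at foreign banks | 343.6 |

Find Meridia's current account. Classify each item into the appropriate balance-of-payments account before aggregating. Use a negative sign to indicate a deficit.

Goods: -1034.8 + 809.9 - 1518.9 - 487.8 - 1017.1 = -3248.7
Services: 131.3 - 562.7 - 140.1 = -571.5
Primary income: 285.6
Secondary income: -76.3 - 287.1 = -363.4
Current account = (-3248.7) + (-571.5) + 285.6 + (-363.4) = -3898.0
(Excluded from the current account — financial account: sale of domestic government bonds to non-residents 519.5, purchases of foreign government bonds by domestic residents 1023.4, domestic pension funds' purchases of foreign equities 474.6, increase in resident deposits held at foreign banks 343.6; capital account: debt forgiveness received from foreign official creditors 119.8.)

-3898.0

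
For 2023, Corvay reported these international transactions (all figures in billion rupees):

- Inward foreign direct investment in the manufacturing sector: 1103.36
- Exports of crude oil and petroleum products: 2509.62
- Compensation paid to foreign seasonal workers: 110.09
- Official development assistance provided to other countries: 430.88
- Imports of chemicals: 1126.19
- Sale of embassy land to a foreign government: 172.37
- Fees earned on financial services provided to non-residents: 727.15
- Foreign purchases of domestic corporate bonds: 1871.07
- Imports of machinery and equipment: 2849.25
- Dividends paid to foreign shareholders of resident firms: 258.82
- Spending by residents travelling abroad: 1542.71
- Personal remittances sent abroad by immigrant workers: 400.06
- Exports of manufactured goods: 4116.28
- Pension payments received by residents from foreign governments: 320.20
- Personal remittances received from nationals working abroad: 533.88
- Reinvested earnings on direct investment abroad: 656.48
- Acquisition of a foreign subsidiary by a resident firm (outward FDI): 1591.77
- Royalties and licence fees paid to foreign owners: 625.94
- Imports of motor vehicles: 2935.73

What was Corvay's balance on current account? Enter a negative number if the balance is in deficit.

-1416.06

Goods: 4116.28 - 2935.73 - 2849.25 + 2509.62 - 1126.19 = -285.27
Services: 727.15 - 1542.71 - 625.94 = -1441.50
Primary income: -258.82 - 110.09 + 656.48 = 287.57
Secondary income: 320.20 + 533.88 - 430.88 - 400.06 = 23.14
Current account = (-285.27) + (-1441.50) + 287.57 + 23.14 = -1416.06
(Excluded from the current account — financial account: inward foreign direct investment in the manufacturing sector 1103.36, foreign purchases of domestic corporate bonds 1871.07, acquisition of a foreign subsidiary by a resident firm (outward FDI) 1591.77; capital account: sale of embassy land to a foreign government 172.37.)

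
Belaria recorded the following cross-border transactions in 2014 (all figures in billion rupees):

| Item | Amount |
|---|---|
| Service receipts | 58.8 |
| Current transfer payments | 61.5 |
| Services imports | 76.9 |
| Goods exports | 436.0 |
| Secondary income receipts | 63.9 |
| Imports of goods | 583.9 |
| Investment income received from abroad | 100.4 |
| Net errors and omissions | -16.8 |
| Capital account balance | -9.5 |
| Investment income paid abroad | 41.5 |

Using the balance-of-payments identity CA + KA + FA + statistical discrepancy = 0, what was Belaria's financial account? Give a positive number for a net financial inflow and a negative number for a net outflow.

Goods balance = 436.0 - 583.9 = -147.9
Services balance = 58.8 - 76.9 = -18.1
Trade balance (goods + services) = -147.9 + (-18.1) = -166.0
Net primary income = 100.4 - 41.5 = 58.9
Net secondary income = 63.9 - 61.5 = 2.4
Current account = -166.0 + 58.9 + 2.4 = -104.7
Financial account = -(-104.7 + (-9.5) + (-16.8)) = 131.0

131.0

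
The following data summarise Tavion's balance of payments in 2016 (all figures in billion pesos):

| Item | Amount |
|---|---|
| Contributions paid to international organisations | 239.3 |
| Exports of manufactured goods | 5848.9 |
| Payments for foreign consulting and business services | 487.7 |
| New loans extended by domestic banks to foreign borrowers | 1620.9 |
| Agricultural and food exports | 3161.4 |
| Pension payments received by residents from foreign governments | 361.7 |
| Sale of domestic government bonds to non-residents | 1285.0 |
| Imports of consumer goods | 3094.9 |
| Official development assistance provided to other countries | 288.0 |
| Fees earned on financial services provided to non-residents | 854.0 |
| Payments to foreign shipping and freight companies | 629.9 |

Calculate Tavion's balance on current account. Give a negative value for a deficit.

Goods: 3161.4 + 5848.9 - 3094.9 = 5915.4
Services: -629.9 + 854.0 - 487.7 = -263.6
Secondary income: -239.3 - 288.0 + 361.7 = -165.6
Current account = 5915.4 + (-263.6) + (-165.6) = 5486.2
(Excluded from the current account — financial account: new loans extended by domestic banks to foreign borrowers 1620.9, sale of domestic government bonds to non-residents 1285.0.)

5486.2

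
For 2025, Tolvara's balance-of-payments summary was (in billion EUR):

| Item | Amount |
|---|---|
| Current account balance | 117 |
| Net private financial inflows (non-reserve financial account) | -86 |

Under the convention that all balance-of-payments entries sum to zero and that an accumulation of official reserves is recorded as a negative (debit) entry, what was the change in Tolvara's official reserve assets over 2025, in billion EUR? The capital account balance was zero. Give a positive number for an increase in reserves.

31

Official reserve transactions balance = -(117 + (-86)) = -31
An accumulation of reserves is recorded as a debit (negative entry), so the change in the stock of reserves is the negative of that balance.
Change in official reserves = -(-31) = 31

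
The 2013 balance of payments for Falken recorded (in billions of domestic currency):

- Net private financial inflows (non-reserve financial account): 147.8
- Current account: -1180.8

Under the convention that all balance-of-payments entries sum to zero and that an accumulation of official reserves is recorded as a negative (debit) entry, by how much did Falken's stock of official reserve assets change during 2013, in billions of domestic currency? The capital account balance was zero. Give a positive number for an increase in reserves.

Official reserve transactions balance = -((-1180.8) + 147.8) = 1033.0
An accumulation of reserves is recorded as a debit (negative entry), so the change in the stock of reserves is the negative of that balance.
Change in official reserves = -(1033.0) = -1033.0

-1033.0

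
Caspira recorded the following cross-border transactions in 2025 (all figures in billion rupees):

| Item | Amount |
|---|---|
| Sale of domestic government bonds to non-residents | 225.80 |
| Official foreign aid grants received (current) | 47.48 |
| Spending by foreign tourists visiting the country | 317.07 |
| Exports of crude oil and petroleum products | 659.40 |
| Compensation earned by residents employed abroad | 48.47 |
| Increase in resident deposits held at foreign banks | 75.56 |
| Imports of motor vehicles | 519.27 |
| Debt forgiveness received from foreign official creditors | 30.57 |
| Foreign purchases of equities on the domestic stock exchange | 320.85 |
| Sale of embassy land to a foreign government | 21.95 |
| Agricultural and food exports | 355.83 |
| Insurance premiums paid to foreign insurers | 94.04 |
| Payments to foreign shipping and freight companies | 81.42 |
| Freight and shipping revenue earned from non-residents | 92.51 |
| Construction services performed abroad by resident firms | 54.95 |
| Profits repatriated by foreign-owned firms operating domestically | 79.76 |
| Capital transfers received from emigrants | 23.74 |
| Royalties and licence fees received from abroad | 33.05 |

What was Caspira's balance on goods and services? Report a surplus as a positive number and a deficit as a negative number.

Goods: -519.27 + 355.83 + 659.40 = 495.96
Services: 33.05 + 54.95 + 317.07 + 92.51 - 94.04 - 81.42 = 322.12
Trade balance = 495.96 + 322.12 = 818.08
(Excluded from the trade balance — financial account: sale of domestic government bonds to non-residents 225.80, increase in resident deposits held at foreign banks 75.56, foreign purchases of equities on the domestic stock exchange 320.85; secondary income: official foreign aid grants received (current) 47.48; primary income: compensation earned by residents employed abroad 48.47, profits repatriated by foreign-owned firms operating domestically 79.76; capital account: debt forgiveness received from foreign official creditors 30.57, sale of embassy land to a foreign government 21.95, capital transfers received from emigrants 23.74.)

818.08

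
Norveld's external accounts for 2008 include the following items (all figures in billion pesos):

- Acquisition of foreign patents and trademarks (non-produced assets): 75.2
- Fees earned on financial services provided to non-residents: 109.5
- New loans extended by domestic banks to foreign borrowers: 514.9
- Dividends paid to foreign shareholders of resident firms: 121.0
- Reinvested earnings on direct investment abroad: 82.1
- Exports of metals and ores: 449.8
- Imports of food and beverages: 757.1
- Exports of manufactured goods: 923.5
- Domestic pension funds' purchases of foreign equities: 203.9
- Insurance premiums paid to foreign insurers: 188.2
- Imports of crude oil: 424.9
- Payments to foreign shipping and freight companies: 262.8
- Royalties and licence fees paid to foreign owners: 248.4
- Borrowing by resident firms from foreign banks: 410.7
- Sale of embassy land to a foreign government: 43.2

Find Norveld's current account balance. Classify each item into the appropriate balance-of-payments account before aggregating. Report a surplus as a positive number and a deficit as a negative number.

-437.5

Goods: 923.5 + 449.8 - 757.1 - 424.9 = 191.3
Services: -248.4 - 188.2 + 109.5 - 262.8 = -589.9
Primary income: -121.0 + 82.1 = -38.9
Current account = 191.3 + (-589.9) + (-38.9) = -437.5
(Excluded from the current account — capital account: acquisition of foreign patents and trademarks (non-produced assets) 75.2, sale of embassy land to a foreign government 43.2; financial account: new loans extended by domestic banks to foreign borrowers 514.9, domestic pension funds' purchases of foreign equities 203.9, borrowing by resident firms from foreign banks 410.7.)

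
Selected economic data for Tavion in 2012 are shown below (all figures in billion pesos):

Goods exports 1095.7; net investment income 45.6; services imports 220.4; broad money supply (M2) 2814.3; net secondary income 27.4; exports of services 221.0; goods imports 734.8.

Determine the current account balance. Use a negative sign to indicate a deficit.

Goods balance = 1095.7 - 734.8 = 360.9
Services balance = 221.0 - 220.4 = 0.6
Trade balance (goods + services) = 360.9 + 0.6 = 361.5
Net primary income = 45.6
Net secondary income = 27.4
Current account = 361.5 + 45.6 + 27.4 = 434.5

434.5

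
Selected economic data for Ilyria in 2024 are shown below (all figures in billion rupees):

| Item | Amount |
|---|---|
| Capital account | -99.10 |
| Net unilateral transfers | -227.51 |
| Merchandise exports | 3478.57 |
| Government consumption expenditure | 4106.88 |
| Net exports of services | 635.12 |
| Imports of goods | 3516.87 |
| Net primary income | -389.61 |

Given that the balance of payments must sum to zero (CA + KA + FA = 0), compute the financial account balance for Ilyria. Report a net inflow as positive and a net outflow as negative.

119.40

Goods balance = 3478.57 - 3516.87 = -38.30
Services balance = 635.12
Trade balance (goods + services) = -38.30 + 635.12 = 596.82
Net primary income = -389.61
Net secondary income = -227.51
Current account = 596.82 + (-389.61) + (-227.51) = -20.30
Financial account = -(-20.30 + (-99.10)) = 119.40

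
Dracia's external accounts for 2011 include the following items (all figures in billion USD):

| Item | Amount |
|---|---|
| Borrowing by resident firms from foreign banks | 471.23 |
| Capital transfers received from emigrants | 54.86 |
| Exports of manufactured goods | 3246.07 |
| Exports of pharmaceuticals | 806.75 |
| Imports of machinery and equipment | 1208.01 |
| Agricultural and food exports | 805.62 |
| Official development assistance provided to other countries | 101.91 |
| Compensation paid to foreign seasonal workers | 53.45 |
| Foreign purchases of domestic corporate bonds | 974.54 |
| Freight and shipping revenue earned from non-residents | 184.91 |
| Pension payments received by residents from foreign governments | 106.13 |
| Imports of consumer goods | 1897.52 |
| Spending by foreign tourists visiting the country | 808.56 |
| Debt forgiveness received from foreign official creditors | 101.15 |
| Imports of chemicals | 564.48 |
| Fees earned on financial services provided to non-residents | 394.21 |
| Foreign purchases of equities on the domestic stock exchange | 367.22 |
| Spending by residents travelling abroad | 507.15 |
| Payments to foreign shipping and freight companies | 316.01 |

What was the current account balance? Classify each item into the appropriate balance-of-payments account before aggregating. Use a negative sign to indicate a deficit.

1703.72

Goods: 806.75 + 3246.07 - 564.48 + 805.62 - 1208.01 - 1897.52 = 1188.43
Services: 394.21 - 316.01 - 507.15 + 808.56 + 184.91 = 564.52
Primary income: -53.45
Secondary income: -101.91 + 106.13 = 4.22
Current account = 1188.43 + 564.52 + (-53.45) + 4.22 = 1703.72
(Excluded from the current account — financial account: borrowing by resident firms from foreign banks 471.23, foreign purchases of domestic corporate bonds 974.54, foreign purchases of equities on the domestic stock exchange 367.22; capital account: capital transfers received from emigrants 54.86, debt forgiveness received from foreign official creditors 101.15.)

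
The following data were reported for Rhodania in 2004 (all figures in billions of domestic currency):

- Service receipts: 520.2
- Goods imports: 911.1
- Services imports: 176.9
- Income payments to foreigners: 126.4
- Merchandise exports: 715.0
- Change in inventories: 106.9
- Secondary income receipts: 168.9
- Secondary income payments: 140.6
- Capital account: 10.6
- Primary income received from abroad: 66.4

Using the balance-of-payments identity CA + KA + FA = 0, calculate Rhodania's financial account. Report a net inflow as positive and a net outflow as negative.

Goods balance = 715.0 - 911.1 = -196.1
Services balance = 520.2 - 176.9 = 343.3
Trade balance (goods + services) = -196.1 + 343.3 = 147.2
Net primary income = 66.4 - 126.4 = -60.0
Net secondary income = 168.9 - 140.6 = 28.3
Current account = 147.2 + (-60.0) + 28.3 = 115.5
Financial account = -(115.5 + 10.6) = -126.1

-126.1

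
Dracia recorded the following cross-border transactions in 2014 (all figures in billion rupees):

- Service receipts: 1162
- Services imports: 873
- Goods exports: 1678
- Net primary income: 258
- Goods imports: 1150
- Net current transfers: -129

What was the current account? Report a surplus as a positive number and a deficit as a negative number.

946

Goods balance = 1678 - 1150 = 528
Services balance = 1162 - 873 = 289
Trade balance (goods + services) = 528 + 289 = 817
Net primary income = 258
Net secondary income = -129
Current account = 817 + 258 + (-129) = 946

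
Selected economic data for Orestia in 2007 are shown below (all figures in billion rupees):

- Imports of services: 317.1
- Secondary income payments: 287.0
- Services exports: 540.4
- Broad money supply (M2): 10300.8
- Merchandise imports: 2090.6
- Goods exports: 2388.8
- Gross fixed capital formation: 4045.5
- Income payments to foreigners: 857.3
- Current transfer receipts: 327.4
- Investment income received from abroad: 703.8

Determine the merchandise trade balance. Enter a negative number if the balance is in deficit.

Goods balance = 2388.8 - 2090.6 = 298.2

298.2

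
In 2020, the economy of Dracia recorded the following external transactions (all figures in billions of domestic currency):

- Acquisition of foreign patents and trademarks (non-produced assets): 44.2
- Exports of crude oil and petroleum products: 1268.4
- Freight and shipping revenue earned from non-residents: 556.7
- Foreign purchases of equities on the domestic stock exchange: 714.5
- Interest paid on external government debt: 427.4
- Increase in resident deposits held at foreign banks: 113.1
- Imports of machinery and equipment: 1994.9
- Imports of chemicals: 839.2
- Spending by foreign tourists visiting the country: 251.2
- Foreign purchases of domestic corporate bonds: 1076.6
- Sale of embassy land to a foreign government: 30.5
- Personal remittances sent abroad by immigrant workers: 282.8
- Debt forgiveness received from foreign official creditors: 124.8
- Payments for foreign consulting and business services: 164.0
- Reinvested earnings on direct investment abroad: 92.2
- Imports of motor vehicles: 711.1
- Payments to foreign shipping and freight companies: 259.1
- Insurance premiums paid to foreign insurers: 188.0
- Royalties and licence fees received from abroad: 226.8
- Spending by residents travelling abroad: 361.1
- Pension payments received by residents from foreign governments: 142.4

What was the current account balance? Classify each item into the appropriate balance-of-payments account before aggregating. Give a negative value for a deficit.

Goods: 1268.4 - 1994.9 - 839.2 - 711.1 = -2276.8
Services: -188.0 + 251.2 + 226.8 - 164.0 - 259.1 - 361.1 + 556.7 = 62.5
Primary income: 92.2 - 427.4 = -335.2
Secondary income: 142.4 - 282.8 = -140.4
Current account = (-2276.8) + 62.5 + (-335.2) + (-140.4) = -2689.9
(Excluded from the current account — capital account: acquisition of foreign patents and trademarks (non-produced assets) 44.2, sale of embassy land to a foreign government 30.5, debt forgiveness received from foreign official creditors 124.8; financial account: foreign purchases of equities on the domestic stock exchange 714.5, increase in resident deposits held at foreign banks 113.1, foreign purchases of domestic corporate bonds 1076.6.)

-2689.9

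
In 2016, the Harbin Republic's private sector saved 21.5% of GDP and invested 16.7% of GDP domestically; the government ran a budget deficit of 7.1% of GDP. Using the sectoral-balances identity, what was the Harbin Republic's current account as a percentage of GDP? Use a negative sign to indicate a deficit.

-2.3

By the sectoral-balances identity, CA = (S_private - I) + (T - G).
Private balance = 21.5 - 16.7 = 4.8
Government balance (T - G) = -7.1
CA = 4.8 + (-7.1) = -2.3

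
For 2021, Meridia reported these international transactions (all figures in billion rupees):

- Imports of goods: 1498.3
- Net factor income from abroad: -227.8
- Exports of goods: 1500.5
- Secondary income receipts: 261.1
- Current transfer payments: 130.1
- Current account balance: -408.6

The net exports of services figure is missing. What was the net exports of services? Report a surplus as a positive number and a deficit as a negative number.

Current account = goods balance + services balance + net primary income + net secondary income
Sum of the known components = -94.6
Net exports of services = CA - (known components) = -408.6 - (-94.6) = -314.0

-314.0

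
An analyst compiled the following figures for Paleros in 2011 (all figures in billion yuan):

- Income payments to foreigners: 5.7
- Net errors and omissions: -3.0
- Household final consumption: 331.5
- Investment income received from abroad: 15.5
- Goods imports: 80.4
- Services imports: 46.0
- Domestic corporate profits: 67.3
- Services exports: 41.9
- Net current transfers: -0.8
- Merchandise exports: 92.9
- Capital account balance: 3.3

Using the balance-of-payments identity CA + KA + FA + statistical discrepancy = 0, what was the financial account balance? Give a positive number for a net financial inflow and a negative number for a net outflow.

-17.7

Goods balance = 92.9 - 80.4 = 12.5
Services balance = 41.9 - 46.0 = -4.1
Trade balance (goods + services) = 12.5 + (-4.1) = 8.4
Net primary income = 15.5 - 5.7 = 9.8
Net secondary income = -0.8
Current account = 8.4 + 9.8 + (-0.8) = 17.4
Financial account = -(17.4 + 3.3 + (-3.0)) = -17.7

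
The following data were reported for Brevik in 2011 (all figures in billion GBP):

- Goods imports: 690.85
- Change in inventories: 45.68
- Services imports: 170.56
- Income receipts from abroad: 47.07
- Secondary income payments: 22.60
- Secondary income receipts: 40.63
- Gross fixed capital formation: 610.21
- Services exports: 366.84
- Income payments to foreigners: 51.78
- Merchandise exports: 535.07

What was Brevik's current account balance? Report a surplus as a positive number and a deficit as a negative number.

Goods balance = 535.07 - 690.85 = -155.78
Services balance = 366.84 - 170.56 = 196.28
Trade balance (goods + services) = -155.78 + 196.28 = 40.50
Net primary income = 47.07 - 51.78 = -4.71
Net secondary income = 40.63 - 22.60 = 18.03
Current account = 40.50 + (-4.71) + 18.03 = 53.82

53.82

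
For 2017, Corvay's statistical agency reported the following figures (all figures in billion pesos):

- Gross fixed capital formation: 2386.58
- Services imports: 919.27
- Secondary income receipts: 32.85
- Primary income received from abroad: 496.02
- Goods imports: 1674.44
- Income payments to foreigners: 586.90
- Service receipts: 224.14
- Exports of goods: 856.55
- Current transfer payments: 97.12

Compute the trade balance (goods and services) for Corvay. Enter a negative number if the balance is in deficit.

Goods balance = 856.55 - 1674.44 = -817.89
Services balance = 224.14 - 919.27 = -695.13
Trade balance (goods + services) = -817.89 + (-695.13) = -1513.02

-1513.02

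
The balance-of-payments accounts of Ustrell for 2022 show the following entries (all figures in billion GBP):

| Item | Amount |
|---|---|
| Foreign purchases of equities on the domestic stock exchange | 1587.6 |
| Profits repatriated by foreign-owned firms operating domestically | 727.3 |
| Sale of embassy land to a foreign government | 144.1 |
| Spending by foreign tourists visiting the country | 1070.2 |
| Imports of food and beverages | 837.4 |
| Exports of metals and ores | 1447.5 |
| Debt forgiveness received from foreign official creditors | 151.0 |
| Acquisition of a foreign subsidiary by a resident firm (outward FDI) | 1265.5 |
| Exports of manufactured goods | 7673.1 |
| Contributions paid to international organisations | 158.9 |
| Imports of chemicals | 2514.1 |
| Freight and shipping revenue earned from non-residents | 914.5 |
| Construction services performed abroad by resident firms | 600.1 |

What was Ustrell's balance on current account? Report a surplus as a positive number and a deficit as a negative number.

7467.7

Goods: 7673.1 - 837.4 + 1447.5 - 2514.1 = 5769.1
Services: 600.1 + 1070.2 + 914.5 = 2584.8
Primary income: -727.3
Secondary income: -158.9
Current account = 5769.1 + 2584.8 + (-727.3) + (-158.9) = 7467.7
(Excluded from the current account — financial account: foreign purchases of equities on the domestic stock exchange 1587.6, acquisition of a foreign subsidiary by a resident firm (outward FDI) 1265.5; capital account: sale of embassy land to a foreign government 144.1, debt forgiveness received from foreign official creditors 151.0.)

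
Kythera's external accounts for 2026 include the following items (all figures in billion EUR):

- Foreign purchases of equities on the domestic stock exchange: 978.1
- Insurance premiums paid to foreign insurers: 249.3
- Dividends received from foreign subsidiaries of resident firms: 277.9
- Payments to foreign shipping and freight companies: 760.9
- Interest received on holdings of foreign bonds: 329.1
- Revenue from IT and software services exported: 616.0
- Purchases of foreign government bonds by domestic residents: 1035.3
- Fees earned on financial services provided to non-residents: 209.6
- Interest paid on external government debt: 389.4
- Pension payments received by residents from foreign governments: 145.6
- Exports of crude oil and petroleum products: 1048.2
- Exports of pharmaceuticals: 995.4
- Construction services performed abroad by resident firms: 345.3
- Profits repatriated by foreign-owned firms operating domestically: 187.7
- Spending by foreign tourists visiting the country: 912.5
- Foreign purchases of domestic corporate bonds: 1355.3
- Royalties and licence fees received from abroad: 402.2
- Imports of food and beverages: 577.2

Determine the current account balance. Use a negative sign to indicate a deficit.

Goods: -577.2 + 1048.2 + 995.4 = 1466.4
Services: 402.2 + 912.5 + 345.3 + 209.6 - 760.9 + 616.0 - 249.3 = 1475.4
Primary income: -187.7 + 329.1 + 277.9 - 389.4 = 29.9
Secondary income: 145.6
Current account = 1466.4 + 1475.4 + 29.9 + 145.6 = 3117.3
(Excluded from the current account — financial account: foreign purchases of equities on the domestic stock exchange 978.1, purchases of foreign government bonds by domestic residents 1035.3, foreign purchases of domestic corporate bonds 1355.3.)

3117.3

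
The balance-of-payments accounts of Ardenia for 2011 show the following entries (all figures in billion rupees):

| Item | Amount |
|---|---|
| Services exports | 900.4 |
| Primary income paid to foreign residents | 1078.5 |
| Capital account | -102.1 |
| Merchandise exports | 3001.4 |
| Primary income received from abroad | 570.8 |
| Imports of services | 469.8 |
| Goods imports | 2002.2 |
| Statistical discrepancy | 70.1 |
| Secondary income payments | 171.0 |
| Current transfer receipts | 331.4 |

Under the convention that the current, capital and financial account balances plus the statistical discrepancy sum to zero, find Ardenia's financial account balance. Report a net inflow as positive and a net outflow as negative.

-1050.5

Goods balance = 3001.4 - 2002.2 = 999.2
Services balance = 900.4 - 469.8 = 430.6
Trade balance (goods + services) = 999.2 + 430.6 = 1429.8
Net primary income = 570.8 - 1078.5 = -507.7
Net secondary income = 331.4 - 171.0 = 160.4
Current account = 1429.8 + (-507.7) + 160.4 = 1082.5
Financial account = -(1082.5 + (-102.1) + 70.1) = -1050.5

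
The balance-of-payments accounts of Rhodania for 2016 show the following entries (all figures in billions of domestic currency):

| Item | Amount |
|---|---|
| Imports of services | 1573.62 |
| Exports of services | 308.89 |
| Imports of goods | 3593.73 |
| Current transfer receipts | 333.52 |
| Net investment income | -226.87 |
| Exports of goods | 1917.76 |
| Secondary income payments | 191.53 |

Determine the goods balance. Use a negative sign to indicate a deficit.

-1675.97

Goods balance = 1917.76 - 3593.73 = -1675.97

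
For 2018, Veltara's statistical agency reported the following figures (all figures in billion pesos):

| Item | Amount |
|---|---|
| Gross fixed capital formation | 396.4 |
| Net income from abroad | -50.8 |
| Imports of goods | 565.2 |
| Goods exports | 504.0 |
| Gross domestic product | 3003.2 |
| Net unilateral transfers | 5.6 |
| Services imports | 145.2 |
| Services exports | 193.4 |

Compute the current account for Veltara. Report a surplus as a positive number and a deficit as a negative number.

Goods balance = 504.0 - 565.2 = -61.2
Services balance = 193.4 - 145.2 = 48.2
Trade balance (goods + services) = -61.2 + 48.2 = -13.0
Net primary income = -50.8
Net secondary income = 5.6
Current account = -13.0 + (-50.8) + 5.6 = -58.2

-58.2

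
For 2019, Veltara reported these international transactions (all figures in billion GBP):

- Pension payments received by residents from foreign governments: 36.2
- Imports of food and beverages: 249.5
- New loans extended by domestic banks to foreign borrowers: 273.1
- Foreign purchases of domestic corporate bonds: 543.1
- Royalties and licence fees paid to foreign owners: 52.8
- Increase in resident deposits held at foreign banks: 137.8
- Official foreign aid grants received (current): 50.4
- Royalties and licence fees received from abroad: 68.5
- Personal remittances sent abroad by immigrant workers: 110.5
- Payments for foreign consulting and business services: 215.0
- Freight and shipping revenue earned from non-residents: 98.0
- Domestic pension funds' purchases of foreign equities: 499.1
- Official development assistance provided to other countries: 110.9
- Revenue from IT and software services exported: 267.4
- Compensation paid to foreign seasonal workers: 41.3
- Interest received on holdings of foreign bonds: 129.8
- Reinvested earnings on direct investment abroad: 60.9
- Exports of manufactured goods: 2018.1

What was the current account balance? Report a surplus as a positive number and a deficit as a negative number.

Goods: 2018.1 - 249.5 = 1768.6
Services: 68.5 + 267.4 - 52.8 - 215.0 + 98.0 = 166.1
Primary income: 60.9 - 41.3 + 129.8 = 149.4
Secondary income: -110.5 + 50.4 - 110.9 + 36.2 = -134.8
Current account = 1768.6 + 166.1 + 149.4 + (-134.8) = 1949.3
(Excluded from the current account — financial account: new loans extended by domestic banks to foreign borrowers 273.1, foreign purchases of domestic corporate bonds 543.1, increase in resident deposits held at foreign banks 137.8, domestic pension funds' purchases of foreign equities 499.1.)

1949.3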